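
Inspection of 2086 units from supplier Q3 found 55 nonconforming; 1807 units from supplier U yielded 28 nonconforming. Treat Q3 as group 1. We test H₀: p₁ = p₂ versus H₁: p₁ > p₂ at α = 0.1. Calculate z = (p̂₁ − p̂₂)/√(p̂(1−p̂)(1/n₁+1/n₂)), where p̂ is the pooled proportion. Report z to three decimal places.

z = 2.342

p̂₁ = 55/2086 ≈ 0.026366, p̂₂ = 28/1807 ≈ 0.015495.
Pooled p̂ = (55+28)/(2086+1807) = 83/3893 = 0.021320.
SE = √(p̂(1−p̂)(1/n₁+1/n₂)) = √(0.021320·0.978680·0.00103279) = √(2.15499e-05) = 0.004642.
z = (0.026366 − 0.015495)/0.004642 = 0.010871/0.004642 = 2.342.
p-value = P(Z > 2.342) ≈ 0.0096. With α = 0.1, reject H₀.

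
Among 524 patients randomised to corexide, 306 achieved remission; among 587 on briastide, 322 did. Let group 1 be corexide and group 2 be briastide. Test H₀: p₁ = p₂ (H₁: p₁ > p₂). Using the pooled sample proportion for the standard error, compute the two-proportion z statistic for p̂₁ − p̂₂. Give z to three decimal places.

p̂₁ = 306/524 = 0.58397, p̂₂ = 322/587 = 0.54855.
Pooled p̂ = (306+322)/(524+587) = 628/1111 = 0.56526.
SE = √(p̂(1−p̂)(1/n₁+1/n₂)) = √(0.56526·0.43474·0.00361197) = √(0.000887612) = 0.02979.
z = (0.58397 − 0.54855)/0.02979 = 0.03542/0.02979 = 1.189.
p-value = P(Z > 1.189) ≈ 0.1173.

z = 1.189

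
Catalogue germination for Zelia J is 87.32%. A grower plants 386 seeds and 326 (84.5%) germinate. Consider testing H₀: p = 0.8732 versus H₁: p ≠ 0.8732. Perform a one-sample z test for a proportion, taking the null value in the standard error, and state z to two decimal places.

p̂ = 326/386 = 0.8446.
Under H₀, SE = √(0.8732·0.1268/386) = √(0.000286844) = 0.0169.
z = (0.8446 − 0.8732)/0.0169 = -0.0286/0.0169 = -1.69.

z = -1.69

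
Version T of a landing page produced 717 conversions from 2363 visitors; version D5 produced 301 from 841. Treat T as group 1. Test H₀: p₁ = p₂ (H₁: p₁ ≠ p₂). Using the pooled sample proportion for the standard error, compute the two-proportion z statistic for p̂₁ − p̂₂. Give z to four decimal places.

p̂₁ = 717/2363 ≈ 0.303428, p̂₂ = 301/841 ≈ 0.357907.
Pooled p̂ = (717+301)/(2363+841) = 1018/3204 = 0.317728.
SE = √(p̂(1−p̂)(1/n₁+1/n₂)) = √(0.317728·0.682272·0.00161225) = √(0.000349499) = 0.018695.
z = (0.303428 − 0.357907)/0.018695 = -0.054479/0.018695 = -2.9141.

z = -2.9141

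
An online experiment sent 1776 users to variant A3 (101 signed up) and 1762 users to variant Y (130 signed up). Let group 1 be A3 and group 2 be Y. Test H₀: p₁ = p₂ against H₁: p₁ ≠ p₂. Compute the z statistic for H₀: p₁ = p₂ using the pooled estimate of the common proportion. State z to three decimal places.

p̂₁ = 101/1776 = 0.056869, p̂₂ = 130/1762 = 0.073780.
Pooled p̂ = (101+130)/(1776+1762) = 231/3538 = 0.065291.
SE = √(0.0610282 × 0.0011306) = 0.008307.
z = (0.056869 − 0.073780)/0.008307 = -0.016911/0.008307 = -2.036.

z = -2.036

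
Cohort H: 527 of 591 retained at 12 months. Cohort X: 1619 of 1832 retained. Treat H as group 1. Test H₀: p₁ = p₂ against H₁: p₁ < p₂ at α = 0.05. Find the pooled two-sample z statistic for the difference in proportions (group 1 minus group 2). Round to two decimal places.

z = 0.53

p̂₁ = 527/591 = 0.8917, p̂₂ = 1619/1832 = 0.8837.
Pooled p̂ = (527+1619)/(591+1832) = 2146/2423 = 0.8857.
SE = √(0.101252 × 0.0022379) = 0.0151.
z = (0.8917 − 0.8837)/0.0151 = 0.0080/0.0151 = 0.53.
p-value = P(Z < 0.530) ≈ 0.7019; since p > α = 0.05, fail to reject H₀.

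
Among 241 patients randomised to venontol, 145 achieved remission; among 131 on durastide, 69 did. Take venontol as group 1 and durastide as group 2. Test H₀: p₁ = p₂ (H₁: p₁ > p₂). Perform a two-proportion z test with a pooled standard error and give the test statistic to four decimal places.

p̂₁ = 145/241 = 0.601660, p̂₂ = 69/131 = 0.526718.
Pooled p̂ = (145+69)/(241+131) = 214/372 = 0.575269.
SE = √(0.244335 × 0.011783) = 0.053656.
z = (0.601660 − 0.526718)/0.053656 = 0.074942/0.053656 = 1.3967.

z = 1.3967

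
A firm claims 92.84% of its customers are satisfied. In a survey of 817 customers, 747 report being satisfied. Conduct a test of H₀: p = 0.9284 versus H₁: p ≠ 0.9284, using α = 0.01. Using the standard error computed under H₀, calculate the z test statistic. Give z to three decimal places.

z = -1.561

p̂ = 747/817 ≈ 0.91432.
SE = √(p₀(1−p₀)/n) = √(0.066473/817) = 0.00902.
z = (0.91432 − 0.9284)/0.00902 = -0.01408/0.00902 = -1.561.
Two-sided p-value ≈ 2·Φ(−1.561) = 0.1186, so at α = 0.01 we fail to reject H₀.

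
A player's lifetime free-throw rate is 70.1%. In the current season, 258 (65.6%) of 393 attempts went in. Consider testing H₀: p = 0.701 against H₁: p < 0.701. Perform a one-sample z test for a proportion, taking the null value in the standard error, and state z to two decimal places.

p̂ = 258/393 ≈ 0.6565.
Standard error under H₀: √(0.701×0.299/393) = 0.0231.
z = (0.6565 − 0.701)/0.0231 = -0.0445/0.0231 = -1.93.

z = -1.93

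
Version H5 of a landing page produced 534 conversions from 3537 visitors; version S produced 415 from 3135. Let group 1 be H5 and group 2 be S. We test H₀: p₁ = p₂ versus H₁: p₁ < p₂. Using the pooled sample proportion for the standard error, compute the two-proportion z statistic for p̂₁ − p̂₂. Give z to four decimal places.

z = 2.1707

p̂₁ = 534/3537 = 0.15097540, p̂₂ = 415/3135 = 0.13237640.
Pooled p̂ = (534+415)/(3537+3135) = 949/6672 = 0.14223621.
SE = √(0.122005 × 0.000601705) = 0.00856802.
z = (0.15097540 − 0.13237640)/0.00856802 = 0.01859900/0.00856802 = 2.1707.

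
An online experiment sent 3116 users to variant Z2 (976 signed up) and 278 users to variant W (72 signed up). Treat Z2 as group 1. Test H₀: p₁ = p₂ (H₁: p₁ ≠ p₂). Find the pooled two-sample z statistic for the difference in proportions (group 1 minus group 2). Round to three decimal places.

p̂₁ = 976/3116 = 0.31322, p̂₂ = 72/278 = 0.25899.
Pooled p̂ = (976+72)/(3116+278) = 1048/3394 = 0.30878.
SE = √(0.213435 × 0.00391805) = 0.02892.
z = (0.31322 − 0.25899)/0.02892 = 0.05423/0.02892 = 1.875.

z = 1.875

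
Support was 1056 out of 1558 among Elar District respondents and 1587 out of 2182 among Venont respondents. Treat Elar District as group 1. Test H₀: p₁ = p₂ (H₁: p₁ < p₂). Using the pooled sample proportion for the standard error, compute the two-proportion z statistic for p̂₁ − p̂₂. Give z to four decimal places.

z = -3.2794

p̂₁ = 1056/1558 ≈ 0.677792, p̂₂ = 1587/2182 ≈ 0.727314.
Pooled p̂ = (1056+1587)/(1558+2182) = 2643/3740 = 0.706684.
SE = √(p̂(1−p̂)(1/n₁+1/n₂)) = √(0.706684·0.293316·0.00110014) = √(0.000228039) = 0.015101.
z = (0.677792 − 0.727314)/0.015101 = -0.049522/0.015101 = -3.2794.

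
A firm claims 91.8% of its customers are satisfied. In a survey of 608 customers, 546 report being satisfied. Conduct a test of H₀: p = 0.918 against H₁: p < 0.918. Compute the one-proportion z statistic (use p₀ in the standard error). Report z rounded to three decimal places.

p̂ = 546/608 ≈ 0.898026.
Standard error under H₀: √(0.918×0.082/608) = 0.011127.
z = (0.898026 − 0.918)/0.011127 = -0.019974/0.011127 = -1.795.
p-value = P(Z < -1.795) ≈ 0.0363.

z = -1.795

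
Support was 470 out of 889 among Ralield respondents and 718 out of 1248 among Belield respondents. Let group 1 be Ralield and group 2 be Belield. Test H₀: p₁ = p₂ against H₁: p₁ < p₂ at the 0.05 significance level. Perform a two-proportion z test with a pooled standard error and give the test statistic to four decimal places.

z = -2.1387

p̂₁ = 470/889 ≈ 0.528684, p̂₂ = 718/1248 ≈ 0.575321.
Pooled p̂ = (470+718)/(889+1248) = 1188/2137 = 0.555920.
SE = √(0.246873 × 0.00192614) = 0.021806.
z = (0.528684 − 0.575321)/0.021806 = -0.046637/0.021806 = -2.1387.
p-value = P(Z < -2.139) ≈ 0.0162. With α = 0.05, reject H₀.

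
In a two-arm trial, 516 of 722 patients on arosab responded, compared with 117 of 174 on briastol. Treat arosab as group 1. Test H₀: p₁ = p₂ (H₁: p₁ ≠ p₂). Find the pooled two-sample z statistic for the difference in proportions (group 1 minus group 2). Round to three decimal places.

z = 1.099

p̂₁ = 516/722 = 0.71468, p̂₂ = 117/174 = 0.67241.
Pooled p̂ = (516+117)/(722+174) = 633/896 = 0.70647.
SE = √(0.207369 × 0.00713217) = 0.03846.
z = (0.71468 − 0.67241)/0.03846 = 0.04227/0.03846 = 1.099.
p-value = 2·P(Z > 1.099) ≈ 0.2717.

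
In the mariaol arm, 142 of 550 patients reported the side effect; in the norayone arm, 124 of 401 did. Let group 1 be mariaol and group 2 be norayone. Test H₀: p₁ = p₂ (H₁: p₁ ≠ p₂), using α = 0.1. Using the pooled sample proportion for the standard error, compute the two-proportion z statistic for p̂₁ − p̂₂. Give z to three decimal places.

p̂₁ = 142/550 ≈ 0.25818, p̂₂ = 124/401 ≈ 0.30923.
Pooled p̂ = (142+124)/(550+401) = 266/951 = 0.27971.
SE = √(0.20147 × 0.00431195) = 0.02947.
z = (0.25818 − 0.30923)/0.02947 = -0.05105/0.02947 = -1.732.
p-value = 2·P(Z > 1.732) ≈ 0.0833. With α = 0.1, reject H₀.

z = -1.732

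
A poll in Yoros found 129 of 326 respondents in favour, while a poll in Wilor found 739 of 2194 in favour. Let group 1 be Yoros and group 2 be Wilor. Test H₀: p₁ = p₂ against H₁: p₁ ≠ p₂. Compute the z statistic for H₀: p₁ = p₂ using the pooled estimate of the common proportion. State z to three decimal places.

p̂₁ = 129/326 ≈ 0.39571, p̂₂ = 739/2194 ≈ 0.33683.
Pooled p̂ = (129+739)/(326+2194) = 868/2520 = 0.34444.
SE = √(0.225802 × 0.00352327) = 0.02821.
z = (0.39571 − 0.33683)/0.02821 = 0.05888/0.02821 = 2.087.

z = 2.087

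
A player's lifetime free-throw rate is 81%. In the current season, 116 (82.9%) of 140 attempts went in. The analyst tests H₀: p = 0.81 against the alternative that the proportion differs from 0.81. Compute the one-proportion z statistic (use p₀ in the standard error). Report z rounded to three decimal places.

z = 0.560

p̂ = 116/140 = 0.82857.
Standard error under H₀: √(0.81×0.19/140) = 0.03316.
z = (0.82857 − 0.81)/0.03316 = 0.01857/0.03316 = 0.560.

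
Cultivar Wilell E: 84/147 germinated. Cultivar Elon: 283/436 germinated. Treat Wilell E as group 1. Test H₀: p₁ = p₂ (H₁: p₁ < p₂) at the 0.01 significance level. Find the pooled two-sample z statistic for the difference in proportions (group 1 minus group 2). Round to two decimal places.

p̂₁ = 84/147 ≈ 0.5714, p̂₂ = 283/436 ≈ 0.6491.
Pooled p̂ = (84+283)/(147+436) = 367/583 = 0.6295.
SE = √(p̂(1−p̂)(1/n₁+1/n₂)) = √(0.6295·0.3705·0.0090963) = √(0.00212152) = 0.0461.
z = (0.5714 − 0.6491)/0.0461 = -0.0777/0.0461 = -1.69.
p-value = P(Z < -1.686) ≈ 0.0459. With α = 0.01, fail to reject H₀.

z = -1.69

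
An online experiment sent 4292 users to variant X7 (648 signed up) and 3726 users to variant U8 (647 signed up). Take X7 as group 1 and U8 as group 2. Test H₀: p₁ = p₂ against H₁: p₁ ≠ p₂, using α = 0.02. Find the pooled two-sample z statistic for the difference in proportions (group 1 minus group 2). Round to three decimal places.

p̂₁ = 648/4292 ≈ 0.150979, p̂₂ = 647/3726 ≈ 0.173645.
Pooled p̂ = (648+647)/(4292+3726) = 1295/8018 = 0.161512.
SE = √(p̂(1−p̂)(1/n₁+1/n₂)) = √(0.161512·0.838488·0.000501376) = √(6.78991e-05) = 0.008240.
z = (0.150979 − 0.173645)/0.008240 = -0.022666/0.008240 = -2.751.
Two-sided p-value ≈ 2·Φ(−2.751) = 0.0059; since p < α = 0.02, reject H₀.

z = -2.751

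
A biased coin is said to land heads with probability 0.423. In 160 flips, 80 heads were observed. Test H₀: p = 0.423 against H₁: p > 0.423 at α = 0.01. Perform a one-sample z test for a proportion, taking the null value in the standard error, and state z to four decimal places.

p̂ = 80/160 ≈ 0.500000.
Under H₀, SE = √(0.423·0.577/160) = √(0.00152544) = 0.039057.
z = (0.500000 − 0.423)/0.039057 = 0.077000/0.039057 = 1.9715.
p-value = P(Z > 1.971) ≈ 0.0243. With α = 0.01, fail to reject H₀.

z = 1.9715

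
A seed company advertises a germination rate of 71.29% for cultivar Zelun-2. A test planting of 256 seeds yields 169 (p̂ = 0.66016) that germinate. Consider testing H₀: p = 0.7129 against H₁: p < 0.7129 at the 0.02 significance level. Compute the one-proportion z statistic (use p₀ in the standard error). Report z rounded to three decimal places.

p̂ = 169/256 = 0.66016.
SE = √(p₀(1−p₀)/n) = √(0.20467/256) = 0.02828.
z = (0.66016 − 0.7129)/0.02828 = -0.05274/0.02828 = -1.865.
p-value = P(Z < -1.865) ≈ 0.0311, so at α = 0.02 we fail to reject H₀.

z = -1.865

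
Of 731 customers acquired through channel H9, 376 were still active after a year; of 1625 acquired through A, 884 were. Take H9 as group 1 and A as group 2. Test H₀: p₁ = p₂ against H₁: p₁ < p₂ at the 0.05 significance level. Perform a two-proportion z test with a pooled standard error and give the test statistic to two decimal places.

z = -1.33

p̂₁ = 376/731 ≈ 0.5144, p̂₂ = 884/1625 ≈ 0.5440.
Pooled p̂ = (376+884)/(731+1625) = 1260/2356 = 0.5348.
SE = √(p̂(1−p̂)(1/n₁+1/n₂)) = √(0.5348·0.4652·0.00198337) = √(0.000493441) = 0.0222.
z = (0.5144 − 0.5440)/0.0222 = -0.0296/0.0222 = -1.33.
p-value = P(Z < -1.334) ≈ 0.0911. With α = 0.05, fail to reject H₀.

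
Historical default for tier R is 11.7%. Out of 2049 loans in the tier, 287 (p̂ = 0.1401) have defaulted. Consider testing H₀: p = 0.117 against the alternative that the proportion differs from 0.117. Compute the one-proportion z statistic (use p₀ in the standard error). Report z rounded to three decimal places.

z = 3.249

p̂ = 287/2049 = 0.14007.
Under H₀, SE = √(0.117·0.883/2049) = √(5.04202e-05) = 0.00710.
z = (0.14007 − 0.117)/0.00710 = 0.02307/0.00710 = 3.249.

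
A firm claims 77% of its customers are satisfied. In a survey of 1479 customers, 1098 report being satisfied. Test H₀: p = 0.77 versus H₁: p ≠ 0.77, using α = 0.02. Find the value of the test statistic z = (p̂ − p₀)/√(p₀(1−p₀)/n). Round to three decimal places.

p̂ = 1098/1479 = 0.742394.
SE = √(p₀(1−p₀)/n) = √(0.1771/1479) = 0.010943.
z = (0.742394 − 0.77)/0.010943 = -0.027606/0.010943 = -2.523.
Two-sided p-value ≈ 2·Φ(−2.523) = 0.0116; since p < α = 0.02, reject H₀.

z = -2.523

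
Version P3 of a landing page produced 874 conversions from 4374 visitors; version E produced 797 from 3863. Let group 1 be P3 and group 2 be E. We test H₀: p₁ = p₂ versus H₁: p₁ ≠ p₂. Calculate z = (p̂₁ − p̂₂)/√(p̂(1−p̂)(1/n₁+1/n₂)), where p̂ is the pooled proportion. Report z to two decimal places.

z = -0.73

p̂₁ = 874/4374 = 0.1998, p̂₂ = 797/3863 = 0.2063.
Pooled p̂ = (874+797)/(4374+3863) = 1671/8237 = 0.2029.
SE = √(p̂(1−p̂)(1/n₁+1/n₂)) = √(0.2029·0.7971·0.00048749) = √(7.88324e-05) = 0.0089.
z = (0.1998 − 0.2063)/0.0089 = -0.0065/0.0089 = -0.73.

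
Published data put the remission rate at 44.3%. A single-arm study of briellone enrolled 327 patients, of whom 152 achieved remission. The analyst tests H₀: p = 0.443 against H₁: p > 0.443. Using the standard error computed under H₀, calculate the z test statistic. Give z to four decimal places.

z = 0.7948

p̂ = 152/327 = 0.464832.
SE = √(p₀(1−p₀)/n) = √(0.24675/327) = 0.027470.
z = (0.464832 − 0.443)/0.027470 = 0.021832/0.027470 = 0.7948.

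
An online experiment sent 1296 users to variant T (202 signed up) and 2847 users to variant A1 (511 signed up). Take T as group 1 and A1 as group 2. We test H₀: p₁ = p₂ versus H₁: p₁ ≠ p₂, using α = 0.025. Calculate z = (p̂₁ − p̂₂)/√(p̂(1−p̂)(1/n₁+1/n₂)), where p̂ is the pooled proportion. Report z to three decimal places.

p̂₁ = 202/1296 = 0.15586, p̂₂ = 511/2847 = 0.17949.
Pooled p̂ = (202+511)/(1296+2847) = 713/4143 = 0.17210.
SE = √(0.14248 × 0.00112285) = 0.01265.
z = (0.15586 − 0.17949)/0.01265 = -0.02363/0.01265 = -1.868.
Two-sided p-value ≈ 2·Φ(−1.868) = 0.0618. With α = 0.025, fail to reject H₀.

z = -1.868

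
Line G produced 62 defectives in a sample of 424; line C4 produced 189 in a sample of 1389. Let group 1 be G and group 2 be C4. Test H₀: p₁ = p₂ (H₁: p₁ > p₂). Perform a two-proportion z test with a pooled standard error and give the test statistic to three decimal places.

p̂₁ = 62/424 ≈ 0.14623, p̂₂ = 189/1389 ≈ 0.13607.
Pooled p̂ = (62+189)/(424+1389) = 251/1813 = 0.13844.
SE = √(p̂(1−p̂)(1/n₁+1/n₂)) = √(0.13844·0.86156·0.00307843) = √(0.000367188) = 0.01916.
z = (0.14623 − 0.13607)/0.01916 = 0.01016/0.01916 = 0.530.
p-value = P(Z > 0.530) ≈ 0.2980.

z = 0.530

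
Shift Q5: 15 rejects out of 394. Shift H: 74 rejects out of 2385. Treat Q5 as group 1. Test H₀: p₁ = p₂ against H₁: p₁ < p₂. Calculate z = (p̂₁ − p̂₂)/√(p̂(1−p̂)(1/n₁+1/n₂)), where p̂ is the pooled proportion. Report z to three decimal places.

p̂₁ = 15/394 ≈ 0.03807, p̂₂ = 74/2385 ≈ 0.03103.
Pooled p̂ = (15+74)/(394+2385) = 89/2779 = 0.03203.
SE = √(p̂(1−p̂)(1/n₁+1/n₂)) = √(0.03203·0.96797·0.00295736) = √(9.16788e-05) = 0.00957.
z = (0.03807 − 0.03103)/0.00957 = 0.00704/0.00957 = 0.736.
p-value = P(Z < 0.736) ≈ 0.7690.

z = 0.736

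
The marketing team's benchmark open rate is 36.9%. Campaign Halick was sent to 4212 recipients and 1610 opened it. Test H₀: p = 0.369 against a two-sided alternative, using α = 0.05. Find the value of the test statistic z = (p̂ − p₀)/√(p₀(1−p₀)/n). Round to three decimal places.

p̂ = 1610/4212 = 0.382241.
SE = √(p₀(1−p₀)/n) = √(0.23284/4212) = 0.007435.
z = (0.382241 − 0.369)/0.007435 = 0.013241/0.007435 = 1.781.
Two-sided p-value ≈ 2·Φ(−1.781) = 0.0749. With α = 0.05, fail to reject H₀.

z = 1.781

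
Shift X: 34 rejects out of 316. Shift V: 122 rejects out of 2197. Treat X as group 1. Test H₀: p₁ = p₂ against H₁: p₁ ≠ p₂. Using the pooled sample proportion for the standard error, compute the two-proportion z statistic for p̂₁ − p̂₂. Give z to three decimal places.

z = 3.586

p̂₁ = 34/316 = 0.107595, p̂₂ = 122/2197 = 0.055530.
Pooled p̂ = (34+122)/(316+2197) = 156/2513 = 0.062077.
SE = √(p̂(1−p̂)(1/n₁+1/n₂)) = √(0.062077·0.937923·0.00361972) = √(0.000210753) = 0.014517.
z = (0.107595 − 0.055530)/0.014517 = 0.052065/0.014517 = 3.586.
p-value = 2·P(Z > 3.586) ≈ 0.0003.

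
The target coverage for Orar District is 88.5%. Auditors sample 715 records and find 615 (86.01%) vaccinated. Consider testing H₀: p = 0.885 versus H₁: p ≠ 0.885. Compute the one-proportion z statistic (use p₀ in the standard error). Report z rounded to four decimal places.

z = -2.0837

p̂ = 615/715 = 0.8601399.
SE = √(p₀(1−p₀)/n) = √(0.10177/715) = 0.0119307.
z = (0.8601399 − 0.885)/0.0119307 = -0.0248601/0.0119307 = -2.0837.
Two-sided p-value ≈ 2·Φ(−2.084) = 0.0372.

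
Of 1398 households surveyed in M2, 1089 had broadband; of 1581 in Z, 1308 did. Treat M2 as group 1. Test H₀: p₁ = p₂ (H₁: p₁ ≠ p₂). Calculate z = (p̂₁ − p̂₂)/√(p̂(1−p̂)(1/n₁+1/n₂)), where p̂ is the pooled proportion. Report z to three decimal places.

z = -3.322

p̂₁ = 1089/1398 ≈ 0.778970, p̂₂ = 1308/1581 ≈ 0.827324.
Pooled p̂ = (1089+1308)/(1398+1581) = 2397/2979 = 0.804632.
SE = √(0.157199 × 0.00134782) = 0.014556.
z = (0.778970 − 0.827324)/0.014556 = -0.048354/0.014556 = -3.322.
Two-sided p-value ≈ 2·Φ(−3.322) = 0.0009.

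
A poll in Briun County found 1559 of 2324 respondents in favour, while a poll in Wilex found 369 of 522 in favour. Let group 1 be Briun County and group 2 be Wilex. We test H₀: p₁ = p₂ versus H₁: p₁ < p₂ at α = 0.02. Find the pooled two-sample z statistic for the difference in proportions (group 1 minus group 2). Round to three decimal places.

p̂₁ = 1559/2324 ≈ 0.67083, p̂₂ = 369/522 ≈ 0.70690.
Pooled p̂ = (1559+369)/(2324+522) = 1928/2846 = 0.67744.
SE = √(p̂(1−p̂)(1/n₁+1/n₂)) = √(0.67744·0.32256·0.002346) = √(0.000512635) = 0.02264.
z = (0.67083 − 0.70690)/0.02264 = -0.03607/0.02264 = -1.593.
p-value = P(Z < -1.593) ≈ 0.0556; since p > α = 0.02, fail to reject H₀.

z = -1.593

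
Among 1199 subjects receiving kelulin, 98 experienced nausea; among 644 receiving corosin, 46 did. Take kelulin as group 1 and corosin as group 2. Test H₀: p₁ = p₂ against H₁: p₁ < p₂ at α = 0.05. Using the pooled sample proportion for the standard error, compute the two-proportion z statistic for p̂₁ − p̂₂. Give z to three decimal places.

p̂₁ = 98/1199 ≈ 0.08173, p̂₂ = 46/644 ≈ 0.07143.
Pooled p̂ = (98+46)/(1199+644) = 144/1843 = 0.07813.
SE = √(p̂(1−p̂)(1/n₁+1/n₂)) = √(0.07813·0.92187·0.00238682) = √(0.00017192) = 0.01311.
z = (0.08173 − 0.07143)/0.01311 = 0.01030/0.01311 = 0.786.
p-value = P(Z < 0.786) ≈ 0.7841, so at α = 0.05 we fail to reject H₀.

z = 0.786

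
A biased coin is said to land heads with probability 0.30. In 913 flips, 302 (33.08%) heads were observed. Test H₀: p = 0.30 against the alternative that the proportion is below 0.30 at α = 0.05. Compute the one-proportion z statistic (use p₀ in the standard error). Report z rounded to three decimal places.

z = 2.029

p̂ = 302/913 = 0.33078.
Under H₀, SE = √(0.3·0.7/913) = √(0.000230011) = 0.01517.
z = (0.33078 − 0.3)/0.01517 = 0.03078/0.01517 = 2.029.
p-value = P(Z < 2.029) ≈ 0.9788. With α = 0.05, fail to reject H₀.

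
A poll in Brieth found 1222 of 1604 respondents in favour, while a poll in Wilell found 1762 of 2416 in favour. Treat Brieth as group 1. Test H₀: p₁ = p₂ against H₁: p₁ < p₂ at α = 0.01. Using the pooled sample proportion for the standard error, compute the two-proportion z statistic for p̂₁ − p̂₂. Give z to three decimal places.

p̂₁ = 1222/1604 ≈ 0.76185, p̂₂ = 1762/2416 ≈ 0.72930.
Pooled p̂ = (1222+1762)/(1604+2416) = 2984/4020 = 0.74229.
SE = √(0.191296 × 0.00103735) = 0.01409.
z = (0.76185 − 0.72930)/0.01409 = 0.03255/0.01409 = 2.310.
p-value = P(Z < 2.310) ≈ 0.9896, so at α = 0.01 we fail to reject H₀.

z = 2.310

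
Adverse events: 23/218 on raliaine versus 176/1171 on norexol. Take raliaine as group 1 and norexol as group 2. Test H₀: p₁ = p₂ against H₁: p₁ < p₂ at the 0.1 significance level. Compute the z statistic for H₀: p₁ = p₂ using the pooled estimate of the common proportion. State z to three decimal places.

p̂₁ = 23/218 ≈ 0.105505, p̂₂ = 176/1171 ≈ 0.150299.
Pooled p̂ = (23+176)/(218+1171) = 199/1389 = 0.143269.
SE = √(0.122743 × 0.00544113) = 0.025843.
z = (0.105505 − 0.150299)/0.025843 = -0.044794/0.025843 = -1.733.
p-value = P(Z < -1.733) ≈ 0.0415, so at α = 0.1 we reject H₀.

z = -1.733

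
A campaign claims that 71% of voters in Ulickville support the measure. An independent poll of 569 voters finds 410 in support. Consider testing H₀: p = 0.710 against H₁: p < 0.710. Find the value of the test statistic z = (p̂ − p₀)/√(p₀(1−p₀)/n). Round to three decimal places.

p̂ = 410/569 ≈ 0.72056.
Under H₀, SE = √(0.71·0.29/569) = √(0.000361863) = 0.01902.
z = (0.72056 − 0.71)/0.01902 = 0.01056/0.01902 = 0.555.

z = 0.555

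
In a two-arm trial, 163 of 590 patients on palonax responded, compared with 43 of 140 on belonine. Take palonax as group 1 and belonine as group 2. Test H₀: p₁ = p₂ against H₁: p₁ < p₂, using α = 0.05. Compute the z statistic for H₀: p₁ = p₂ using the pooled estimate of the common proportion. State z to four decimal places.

p̂₁ = 163/590 = 0.2762712, p̂₂ = 43/140 = 0.3071429.
Pooled p̂ = (163+43)/(590+140) = 206/730 = 0.2821918.
SE = √(0.20256 × 0.00883777) = 0.0423105.
z = (0.2762712 − 0.3071429)/0.0423105 = -0.0308717/0.0423105 = -0.7296.
p-value = P(Z < -0.730) ≈ 0.2328; since p > α = 0.05, fail to reject H₀.

z = -0.7296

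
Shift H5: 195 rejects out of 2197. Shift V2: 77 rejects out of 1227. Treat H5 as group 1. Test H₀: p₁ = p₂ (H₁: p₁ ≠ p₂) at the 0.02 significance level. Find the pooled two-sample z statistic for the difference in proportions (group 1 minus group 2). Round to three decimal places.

p̂₁ = 195/2197 = 0.08876, p̂₂ = 77/1227 = 0.06275.
Pooled p̂ = (195+77)/(2197+1227) = 272/3424 = 0.07944.
SE = √(0.0731287 × 0.00127016) = 0.00964.
z = (0.08876 − 0.06275)/0.00964 = 0.02601/0.00964 = 2.698.
p-value = 2·P(Z > 2.698) ≈ 0.0070; since p < α = 0.02, reject H₀.

z = 2.698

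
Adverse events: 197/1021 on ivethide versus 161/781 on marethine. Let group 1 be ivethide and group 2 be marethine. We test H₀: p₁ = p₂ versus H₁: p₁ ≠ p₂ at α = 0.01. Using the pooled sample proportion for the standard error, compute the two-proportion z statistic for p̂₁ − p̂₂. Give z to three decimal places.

z = -0.696

p̂₁ = 197/1021 = 0.19295, p̂₂ = 161/781 = 0.20615.
Pooled p̂ = (197+161)/(1021+781) = 358/1802 = 0.19867.
SE = √(p̂(1−p̂)(1/n₁+1/n₂)) = √(0.19867·0.80133·0.00225984) = √(0.000359765) = 0.01897.
z = (0.19295 − 0.20615)/0.01897 = -0.01320/0.01897 = -0.696.
Two-sided p-value ≈ 2·Φ(−0.696) = 0.4865. With α = 0.01, fail to reject H₀.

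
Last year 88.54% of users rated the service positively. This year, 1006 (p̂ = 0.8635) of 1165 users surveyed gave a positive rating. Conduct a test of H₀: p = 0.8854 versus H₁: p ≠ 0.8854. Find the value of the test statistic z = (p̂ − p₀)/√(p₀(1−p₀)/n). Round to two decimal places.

z = -2.34

p̂ = 1006/1165 = 0.863519.
Under H₀, SE = √(0.8854·0.1146/1165) = √(8.7096e-05) = 0.009333.
z = (0.863519 − 0.8854)/0.009333 = -0.021881/0.009333 = -2.34.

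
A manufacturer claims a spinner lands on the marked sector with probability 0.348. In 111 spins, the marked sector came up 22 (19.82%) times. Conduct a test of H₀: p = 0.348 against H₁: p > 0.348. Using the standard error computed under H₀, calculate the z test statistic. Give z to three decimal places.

z = -3.313

p̂ = 22/111 = 0.19820.
SE = √(p₀(1−p₀)/n) = √(0.2269/111) = 0.04521.
z = (0.19820 − 0.348)/0.04521 = -0.14980/0.04521 = -3.313.
p-value = P(Z > -3.313) ≈ 0.9995.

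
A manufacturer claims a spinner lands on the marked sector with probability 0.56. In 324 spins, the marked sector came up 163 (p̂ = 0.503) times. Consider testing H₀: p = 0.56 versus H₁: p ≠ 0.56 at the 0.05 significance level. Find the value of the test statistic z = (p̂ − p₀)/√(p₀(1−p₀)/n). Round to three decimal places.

p̂ = 163/324 ≈ 0.503086.
SE = √(p₀(1−p₀)/n) = √(0.2464/324) = 0.027577.
z = (0.503086 − 0.56)/0.027577 = -0.056914/0.027577 = -2.064.
p-value = 2·P(Z > 2.064) ≈ 0.0390; since p < α = 0.05, reject H₀.

z = -2.064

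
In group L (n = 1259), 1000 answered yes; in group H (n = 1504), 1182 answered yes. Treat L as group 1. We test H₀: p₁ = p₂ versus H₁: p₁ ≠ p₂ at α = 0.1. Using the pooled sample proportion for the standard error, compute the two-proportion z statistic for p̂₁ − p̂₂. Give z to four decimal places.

p̂₁ = 1000/1259 ≈ 0.7942812, p̂₂ = 1182/1504 ≈ 0.7859043.
Pooled p̂ = (1000+1182)/(1259+1504) = 2182/2763 = 0.7897213.
SE = √(p̂(1−p̂)(1/n₁+1/n₂)) = √(0.7897213·0.2102787·0.00145917) = √(0.000242313) = 0.0155664.
z = (0.7942812 − 0.7859043)/0.0155664 = 0.0083769/0.0155664 = 0.5381.
Two-sided p-value ≈ 2·Φ(−0.538) = 0.5905. With α = 0.1, fail to reject H₀.

z = 0.5381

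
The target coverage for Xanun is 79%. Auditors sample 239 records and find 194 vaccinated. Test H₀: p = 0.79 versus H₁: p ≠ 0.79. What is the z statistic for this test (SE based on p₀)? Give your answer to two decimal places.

p̂ = 194/239 = 0.81172.
Standard error under H₀: √(0.79×0.21/239) = 0.02635.
z = (0.81172 − 0.79)/0.02635 = 0.02172/0.02635 = 0.82.
p-value = 2·P(Z > 0.824) ≈ 0.4098.

z = 0.82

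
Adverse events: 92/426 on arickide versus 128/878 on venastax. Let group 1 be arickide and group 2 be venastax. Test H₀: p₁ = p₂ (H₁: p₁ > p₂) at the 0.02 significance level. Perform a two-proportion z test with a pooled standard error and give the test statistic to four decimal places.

p̂₁ = 92/426 = 0.2159624, p̂₂ = 128/878 = 0.1457859.
Pooled p̂ = (92+128)/(426+878) = 220/1304 = 0.1687117.
SE = √(0.140248 × 0.00348637) = 0.0221124.
z = (0.2159624 − 0.1457859)/0.0221124 = 0.0701765/0.0221124 = 3.1736.
p-value = P(Z > 3.174) ≈ 0.0008. With α = 0.02, reject H₀.

z = 3.1736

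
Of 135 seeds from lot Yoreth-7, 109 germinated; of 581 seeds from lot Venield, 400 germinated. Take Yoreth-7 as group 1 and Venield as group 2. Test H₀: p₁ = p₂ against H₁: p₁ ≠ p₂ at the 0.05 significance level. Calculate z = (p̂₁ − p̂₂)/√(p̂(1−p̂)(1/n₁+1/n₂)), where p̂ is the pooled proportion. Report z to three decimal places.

z = 2.746

p̂₁ = 109/135 = 0.80741, p̂₂ = 400/581 = 0.68847.
Pooled p̂ = (109+400)/(135+581) = 509/716 = 0.71089.
SE = √(0.205524 × 0.00912858) = 0.04331.
z = (0.80741 − 0.68847)/0.04331 = 0.11894/0.04331 = 2.746.
Two-sided p-value ≈ 2·Φ(−2.746) = 0.0060; since p < α = 0.05, reject H₀.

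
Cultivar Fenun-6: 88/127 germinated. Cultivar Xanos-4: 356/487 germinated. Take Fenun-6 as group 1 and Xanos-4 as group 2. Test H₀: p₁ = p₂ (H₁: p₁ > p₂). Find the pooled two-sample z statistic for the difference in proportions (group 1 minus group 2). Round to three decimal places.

z = -0.854

p̂₁ = 88/127 = 0.692913, p̂₂ = 356/487 = 0.731006.
Pooled p̂ = (88+356)/(127+487) = 444/614 = 0.723127.
SE = √(p̂(1−p̂)(1/n₁+1/n₂)) = √(0.723127·0.276873·0.0099274) = √(0.00198761) = 0.044583.
z = (0.692913 − 0.731006)/0.044583 = -0.038093/0.044583 = -0.854.
p-value = P(Z > -0.854) ≈ 0.8036.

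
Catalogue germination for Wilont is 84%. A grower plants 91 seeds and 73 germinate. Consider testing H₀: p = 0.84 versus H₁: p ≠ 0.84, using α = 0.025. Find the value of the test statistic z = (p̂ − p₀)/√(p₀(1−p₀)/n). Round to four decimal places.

z = -0.9836

p̂ = 73/91 = 0.802198.
Under H₀, SE = √(0.84·0.16/91) = √(0.00147692) = 0.038431.
z = (0.802198 − 0.84)/0.038431 = -0.037802/0.038431 = -0.9836.
p-value = 2·P(Z > 0.984) ≈ 0.3253, so at α = 0.025 we fail to reject H₀.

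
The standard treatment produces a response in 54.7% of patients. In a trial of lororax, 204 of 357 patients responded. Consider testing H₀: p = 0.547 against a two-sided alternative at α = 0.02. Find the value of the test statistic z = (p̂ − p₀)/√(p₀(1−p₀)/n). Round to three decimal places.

p̂ = 204/357 = 0.57143.
Under H₀, SE = √(0.547·0.453/357) = √(0.000694092) = 0.02635.
z = (0.57143 − 0.547)/0.02635 = 0.02443/0.02635 = 0.927.
Two-sided p-value ≈ 2·Φ(−0.927) = 0.3538, so at α = 0.02 we fail to reject H₀.

z = 0.927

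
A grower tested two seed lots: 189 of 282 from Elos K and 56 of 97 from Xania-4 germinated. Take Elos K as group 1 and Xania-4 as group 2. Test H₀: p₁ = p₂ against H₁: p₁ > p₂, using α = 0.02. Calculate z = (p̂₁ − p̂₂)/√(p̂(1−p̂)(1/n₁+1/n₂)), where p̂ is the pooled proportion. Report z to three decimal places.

z = 1.651

p̂₁ = 189/282 = 0.67021, p̂₂ = 56/97 = 0.57732.
Pooled p̂ = (189+56)/(282+97) = 245/379 = 0.64644.
SE = √(0.228556 × 0.0138554) = 0.05627.
z = (0.67021 − 0.57732)/0.05627 = 0.09289/0.05627 = 1.651.
p-value = P(Z > 1.651) ≈ 0.0494; since p > α = 0.02, fail to reject H₀.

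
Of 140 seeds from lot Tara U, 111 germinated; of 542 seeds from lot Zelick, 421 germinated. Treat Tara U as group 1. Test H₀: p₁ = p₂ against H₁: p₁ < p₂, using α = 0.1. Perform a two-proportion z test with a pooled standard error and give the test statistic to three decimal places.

z = 0.410

p̂₁ = 111/140 ≈ 0.79286, p̂₂ = 421/542 ≈ 0.77675.
Pooled p̂ = (111+421)/(140+542) = 532/682 = 0.78006.
SE = √(p̂(1−p̂)(1/n₁+1/n₂)) = √(0.78006·0.21994·0.00898788) = √(0.00154202) = 0.03927.
z = (0.79286 − 0.77675)/0.03927 = 0.01611/0.03927 = 0.410.
p-value = P(Z < 0.410) ≈ 0.6591. With α = 0.1, fail to reject H₀.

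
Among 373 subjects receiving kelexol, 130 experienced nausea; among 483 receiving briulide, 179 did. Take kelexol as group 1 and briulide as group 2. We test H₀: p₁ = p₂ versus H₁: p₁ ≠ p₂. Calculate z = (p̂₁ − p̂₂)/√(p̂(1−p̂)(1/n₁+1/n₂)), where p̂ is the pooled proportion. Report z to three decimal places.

z = -0.667

p̂₁ = 130/373 = 0.34853, p̂₂ = 179/483 = 0.37060.
Pooled p̂ = (130+179)/(373+483) = 309/856 = 0.36098.
SE = √(0.230674 × 0.00475136) = 0.03311.
z = (0.34853 − 0.37060)/0.03311 = -0.02207/0.03311 = -0.667.
Two-sided p-value ≈ 2·Φ(−0.667) = 0.5049.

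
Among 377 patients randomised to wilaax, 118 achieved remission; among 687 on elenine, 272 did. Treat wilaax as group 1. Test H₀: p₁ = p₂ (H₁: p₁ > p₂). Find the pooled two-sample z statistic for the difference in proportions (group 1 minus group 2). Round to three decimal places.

p̂₁ = 118/377 ≈ 0.31300, p̂₂ = 272/687 ≈ 0.39592.
Pooled p̂ = (118+272)/(377+687) = 390/1064 = 0.36654.
SE = √(p̂(1−p̂)(1/n₁+1/n₂)) = √(0.36654·0.63346·0.00410812) = √(0.00095386) = 0.03088.
z = (0.31300 − 0.39592)/0.03088 = -0.08292/0.03088 = -2.685.
p-value = P(Z > -2.685) ≈ 0.9964.

z = -2.685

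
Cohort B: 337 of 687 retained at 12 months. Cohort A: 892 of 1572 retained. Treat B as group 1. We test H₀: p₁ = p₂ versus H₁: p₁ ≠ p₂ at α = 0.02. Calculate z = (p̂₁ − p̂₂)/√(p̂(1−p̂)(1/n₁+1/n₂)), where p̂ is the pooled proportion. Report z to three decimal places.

p̂₁ = 337/687 ≈ 0.490539, p̂₂ = 892/1572 ≈ 0.567430.
Pooled p̂ = (337+892)/(687+1572) = 1229/2259 = 0.544046.
SE = √(p̂(1−p̂)(1/n₁+1/n₂)) = √(0.544046·0.455954·0.00209174) = √(0.000518876) = 0.022779.
z = (0.490539 − 0.567430)/0.022779 = -0.076891/0.022779 = -3.376.
Two-sided p-value ≈ 2·Φ(−3.376) = 0.0007, so at α = 0.02 we reject H₀.

z = -3.376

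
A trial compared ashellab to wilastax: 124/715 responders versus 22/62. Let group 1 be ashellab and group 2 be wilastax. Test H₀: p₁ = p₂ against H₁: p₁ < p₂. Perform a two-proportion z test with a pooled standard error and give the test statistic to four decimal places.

p̂₁ = 124/715 ≈ 0.173427, p̂₂ = 22/62 ≈ 0.354839.
Pooled p̂ = (124+22)/(715+62) = 146/777 = 0.187902.
SE = √(p̂(1−p̂)(1/n₁+1/n₂)) = √(0.187902·0.812098·0.0175276) = √(0.00267463) = 0.051717.
z = (0.173427 − 0.354839)/0.051717 = -0.181412/0.051717 = -3.5078.

z = -3.5078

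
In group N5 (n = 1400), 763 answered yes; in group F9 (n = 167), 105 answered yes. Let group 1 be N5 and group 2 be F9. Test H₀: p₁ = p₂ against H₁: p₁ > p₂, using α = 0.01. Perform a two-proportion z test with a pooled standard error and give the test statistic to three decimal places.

p̂₁ = 763/1400 = 0.545000, p̂₂ = 105/167 = 0.628743.
Pooled p̂ = (763+105)/(1400+167) = 868/1567 = 0.553925.
SE = √(0.247092 × 0.00670231) = 0.040695.
z = (0.545000 − 0.628743)/0.040695 = -0.083743/0.040695 = -2.058.
p-value = P(Z > -2.058) ≈ 0.9802, so at α = 0.01 we fail to reject H₀.

z = -2.058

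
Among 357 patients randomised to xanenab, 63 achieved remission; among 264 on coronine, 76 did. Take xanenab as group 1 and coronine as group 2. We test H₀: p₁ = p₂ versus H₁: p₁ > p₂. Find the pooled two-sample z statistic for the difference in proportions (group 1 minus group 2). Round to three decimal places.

p̂₁ = 63/357 = 0.17647, p̂₂ = 76/264 = 0.28788.
Pooled p̂ = (63+76)/(357+264) = 139/621 = 0.22383.
SE = √(0.173732 × 0.006589) = 0.03383.
z = (0.17647 − 0.28788)/0.03383 = -0.11141/0.03383 = -3.293.

z = -3.293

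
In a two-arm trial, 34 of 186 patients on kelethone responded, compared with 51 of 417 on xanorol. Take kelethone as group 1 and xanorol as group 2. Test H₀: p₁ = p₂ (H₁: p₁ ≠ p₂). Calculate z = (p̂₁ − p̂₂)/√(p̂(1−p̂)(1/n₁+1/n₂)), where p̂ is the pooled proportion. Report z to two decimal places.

p̂₁ = 34/186 = 0.1828, p̂₂ = 51/417 = 0.1223.
Pooled p̂ = (34+51)/(186+417) = 85/603 = 0.1410.
SE = √(p̂(1−p̂)(1/n₁+1/n₂)) = √(0.1410·0.8590·0.00777443) = √(0.000941418) = 0.0307.
z = (0.1828 − 0.1223)/0.0307 = 0.0605/0.0307 = 1.97.
Two-sided p-value ≈ 2·Φ(−1.972) = 0.0487.

z = 1.97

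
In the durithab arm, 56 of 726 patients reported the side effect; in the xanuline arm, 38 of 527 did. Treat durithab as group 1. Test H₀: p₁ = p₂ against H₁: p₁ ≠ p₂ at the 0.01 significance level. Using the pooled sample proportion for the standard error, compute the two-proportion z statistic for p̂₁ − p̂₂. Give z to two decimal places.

z = 0.33

p̂₁ = 56/726 ≈ 0.0771, p̂₂ = 38/527 ≈ 0.0721.
Pooled p̂ = (56+38)/(726+527) = 94/1253 = 0.0750.
SE = √(p̂(1−p̂)(1/n₁+1/n₂)) = √(0.0750·0.9250·0.00327494) = √(0.000227255) = 0.0151.
z = (0.0771 − 0.0721)/0.0151 = 0.0050/0.0151 = 0.33.
Two-sided p-value ≈ 2·Φ(−0.334) = 0.7387; since p > α = 0.01, fail to reject H₀.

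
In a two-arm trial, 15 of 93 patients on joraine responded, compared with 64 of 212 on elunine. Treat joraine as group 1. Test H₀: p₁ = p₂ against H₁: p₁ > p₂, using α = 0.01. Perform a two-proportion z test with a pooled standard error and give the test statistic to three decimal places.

z = -2.580

p̂₁ = 15/93 ≈ 0.16129, p̂₂ = 64/212 ≈ 0.30189.
Pooled p̂ = (15+64)/(93+212) = 79/305 = 0.25902.
SE = √(0.191927 × 0.0154697) = 0.05449.
z = (0.16129 − 0.30189)/0.05449 = -0.14060/0.05449 = -2.580.
p-value = P(Z > -2.580) ≈ 0.9951, so at α = 0.01 we fail to reject H₀.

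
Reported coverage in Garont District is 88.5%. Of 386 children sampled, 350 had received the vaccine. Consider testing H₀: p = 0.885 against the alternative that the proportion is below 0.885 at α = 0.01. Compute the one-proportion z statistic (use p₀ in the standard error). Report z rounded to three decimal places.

z = 1.339

p̂ = 350/386 ≈ 0.90674.
Standard error under H₀: √(0.885×0.115/386) = 0.01624.
z = (0.90674 − 0.885)/0.01624 = 0.02174/0.01624 = 1.339.
p-value = P(Z < 1.339) ≈ 0.9096. With α = 0.01, fail to reject H₀.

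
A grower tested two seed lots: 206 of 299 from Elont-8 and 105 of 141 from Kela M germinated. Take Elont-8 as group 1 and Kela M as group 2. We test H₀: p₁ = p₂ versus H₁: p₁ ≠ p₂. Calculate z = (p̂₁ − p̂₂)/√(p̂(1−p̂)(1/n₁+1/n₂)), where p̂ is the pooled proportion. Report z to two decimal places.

p̂₁ = 206/299 = 0.6890, p̂₂ = 105/141 = 0.7447.
Pooled p̂ = (206+105)/(299+141) = 311/440 = 0.7068.
SE = √(p̂(1−p̂)(1/n₁+1/n₂)) = √(0.7068·0.2932·0.0104367) = √(0.00216275) = 0.0465.
z = (0.6890 − 0.7447)/0.0465 = -0.0557/0.0465 = -1.20.
p-value = 2·P(Z > 1.198) ≈ 0.2309.

z = -1.20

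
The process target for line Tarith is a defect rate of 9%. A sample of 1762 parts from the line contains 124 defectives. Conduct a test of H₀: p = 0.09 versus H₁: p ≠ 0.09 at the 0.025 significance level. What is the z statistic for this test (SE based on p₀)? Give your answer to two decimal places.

p̂ = 124/1762 ≈ 0.0704.
SE = √(p₀(1−p₀)/n) = √(0.0819/1762) = 0.0068.
z = (0.0704 − 0.09)/0.0068 = -0.0196/0.0068 = -2.88.
p-value = 2·P(Z > 2.879) ≈ 0.0040. With α = 0.025, reject H₀.

z = -2.88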